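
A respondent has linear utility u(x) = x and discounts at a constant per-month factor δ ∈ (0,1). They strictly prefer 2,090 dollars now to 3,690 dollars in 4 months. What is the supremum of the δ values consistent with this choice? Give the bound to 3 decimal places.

δ < 0.868

Under u(x) = x this choice says 2090 > δ^4·3690.
Hence δ^4 < 2090/3690 = 0.56640, and x ↦ x^(1/4) is increasing on (0,∞).
δ < (2090/3690)^(1/4) ≈ 0.868.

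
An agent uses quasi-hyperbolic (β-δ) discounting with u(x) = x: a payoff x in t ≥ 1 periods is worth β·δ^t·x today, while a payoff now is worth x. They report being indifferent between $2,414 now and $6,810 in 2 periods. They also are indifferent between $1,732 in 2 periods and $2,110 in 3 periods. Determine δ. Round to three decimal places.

Both payoffs in the second observation are in the future, so β drops out: δ^2·1732 = δ^3·2110 ⇒ δ = 1732/2110 = 0.82085.

δ ≈ 0.821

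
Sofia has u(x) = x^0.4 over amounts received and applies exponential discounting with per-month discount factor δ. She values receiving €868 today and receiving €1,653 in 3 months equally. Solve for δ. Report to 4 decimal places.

δ ≈ 0.9177

Equating discounted utilities: u(868) = δ^3·u(1653) ⇒ δ^3 = u(868)/u(1653).
Since u(x) = x^0.4, δ^3 = (868/1653)^0.4 = 0.52511^0.4 = 0.77286.
Hence δ = (0.77286)^(1/3) = 0.917698.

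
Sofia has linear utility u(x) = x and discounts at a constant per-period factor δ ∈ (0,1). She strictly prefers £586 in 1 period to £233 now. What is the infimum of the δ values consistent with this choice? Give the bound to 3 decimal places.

δ > 0.398

Comparing present values: 233 < δ·586.
So δ > 233/586 = 0.39761.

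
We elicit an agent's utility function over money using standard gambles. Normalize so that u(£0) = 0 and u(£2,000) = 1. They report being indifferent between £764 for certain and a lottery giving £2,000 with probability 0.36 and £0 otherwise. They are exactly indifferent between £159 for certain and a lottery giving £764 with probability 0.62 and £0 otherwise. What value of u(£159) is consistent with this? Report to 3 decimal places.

0.223

First, u(£764) = 0.36·u(£2,000) + 0.64·u(£0) = 0.36.
The second indifference gives u(£159) = 0.62·u(£764) + 0.38·u(£0) = 0.62·0.36 + 0.38·0.00 = 0.2232.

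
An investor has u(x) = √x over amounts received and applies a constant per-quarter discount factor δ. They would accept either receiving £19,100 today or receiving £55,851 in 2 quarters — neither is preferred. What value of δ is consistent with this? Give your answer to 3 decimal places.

The payoff in 2 quarters is discounted by δ^2, so u(19100) = δ^2·u(55851) and δ^2 = u(19100)/u(55851).
Since u(x) = √x, δ^2 = √(19100/55851) = 0.58479.
Hence δ = (0.58479)^(1/2) = 0.76472.

δ ≈ 0.765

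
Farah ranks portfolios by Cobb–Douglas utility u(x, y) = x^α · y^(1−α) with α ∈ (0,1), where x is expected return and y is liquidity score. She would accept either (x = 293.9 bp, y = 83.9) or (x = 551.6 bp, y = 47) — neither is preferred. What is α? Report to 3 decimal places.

α ≈ 0.479

Set the two utilities equal: 293.9^α·83.9^(1−α) = 551.6^α·47^(1−α).
Taking logs: α·ln 293.9 + (1−α)·ln 83.9 = α·ln 551.6 + (1−α)·ln 47, i.e. α·-0.629584 = (1−α)·-0.579478.
Thus α·(-1.209062) = -0.579478, so α = -0.579478/-1.209062 ≈ 0.479.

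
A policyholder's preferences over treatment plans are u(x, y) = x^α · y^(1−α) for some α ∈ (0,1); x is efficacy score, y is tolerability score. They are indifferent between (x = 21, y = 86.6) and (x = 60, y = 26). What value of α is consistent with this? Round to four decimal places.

Set the two utilities equal: 21^α·86.6^(1−α) = 60^α·26^(1−α).
Taking logs: α·ln 21 + (1−α)·ln 86.6 = α·ln 60 + (1−α)·ln 26, i.e. α·-1.0498221 = (1−α)·-1.2032033.
Thus α·(-2.2530254) = -1.2032033, so α = -1.2032033/-2.2530254 ≈ 0.5340.

α ≈ 0.5340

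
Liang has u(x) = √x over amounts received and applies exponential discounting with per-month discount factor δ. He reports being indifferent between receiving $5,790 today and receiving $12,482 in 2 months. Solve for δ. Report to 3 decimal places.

The payoff in 2 months is discounted by δ^2, so u(5790) = δ^2·u(12482) and δ^2 = u(5790)/u(12482).
Since u(x) = √x, δ^2 = √(5790/12482) = 0.68108.
Hence δ = (0.68108)^(1/2) = 0.82527.

δ ≈ 0.825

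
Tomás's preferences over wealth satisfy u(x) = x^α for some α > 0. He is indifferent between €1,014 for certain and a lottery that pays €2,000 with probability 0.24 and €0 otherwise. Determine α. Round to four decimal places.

α ≈ 2.1010

The lottery's expected utility is 0.24·u(2000) + 0.76·u(0) = 0.24·2000^α (since u(0) = 0 for α > 0).
Setting u(1014) equal to that: 1014^α = 0.24·2000^α ⇒ (1014/2000)^α = 0.24.
Taking logs: α·ln(1014/2000) = ln(0.24), so α = -1.4271164 / -0.6792443 ≈ 2.1010.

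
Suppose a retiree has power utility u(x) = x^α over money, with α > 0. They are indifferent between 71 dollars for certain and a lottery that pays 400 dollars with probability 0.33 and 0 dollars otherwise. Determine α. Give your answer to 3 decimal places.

α ≈ 0.641

Since u(0) = 0, the lottery's EU is 0.33·400^α.
Equating: 71^α = 0.33·400^α, i.e. 0.1775^α = 0.33.
α = ln(0.33) / ln(71/400) = -1.108663/-1.728785 ≈ 0.641.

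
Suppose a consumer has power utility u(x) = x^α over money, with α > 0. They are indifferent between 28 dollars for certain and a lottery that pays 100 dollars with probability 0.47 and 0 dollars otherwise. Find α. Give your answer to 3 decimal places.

α ≈ 0.593

The lottery's expected utility is 0.47·u(100) + 0.53·u(0) = 0.47·100^α (since u(0) = 0 for α > 0).
Equating: 28^α = 0.47·100^α, i.e. 0.2800^α = 0.47.
α = ln(0.47) / ln(28/100) = -0.755023/-1.272966 ≈ 0.593.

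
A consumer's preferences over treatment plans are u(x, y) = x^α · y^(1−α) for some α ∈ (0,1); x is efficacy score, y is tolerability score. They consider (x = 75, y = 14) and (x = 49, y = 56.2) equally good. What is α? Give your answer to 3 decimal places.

Indifference: 75^α · 14^(1−α) = 49^α · 56.2^(1−α).
(75/49)^α = (56.2/14)^(1−α); take logs: α·ln(75/49) = (1−α)·ln(56.2/14), i.e. α·0.425668 = (1−α)·1.389859.
With A = 0.425668 and B = 1.389859: α·A = (1−α)·B, so α = B/(A+B) = 1.389859/1.815527 ≈ 0.766.

α ≈ 0.766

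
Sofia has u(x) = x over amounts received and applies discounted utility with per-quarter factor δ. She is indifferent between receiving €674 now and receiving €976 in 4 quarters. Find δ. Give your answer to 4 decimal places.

Equating discounted utilities: u(674) = δ^4·u(976) ⇒ δ^4 = u(674)/u(976).
With u(x) = x: δ^4 = 674/976 = 0.69057.
So δ = 0.69057^(1/4) ≈ 0.9116.

δ ≈ 0.9116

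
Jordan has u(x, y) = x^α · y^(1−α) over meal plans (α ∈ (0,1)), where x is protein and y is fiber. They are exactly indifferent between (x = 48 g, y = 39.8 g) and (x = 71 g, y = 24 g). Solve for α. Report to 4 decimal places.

α ≈ 0.5637

Indifference: 48^α · 39.8^(1−α) = 71^α · 24^(1−α).
(48/71)^α = (24/39.8)^(1−α); take logs: α·ln(48/71) = (1−α)·ln(24/39.8), i.e. α·-0.3914789 = (1−α)·-0.5058131.
So α/(1−α) = (-0.5058131)/(-0.3914789) = 1.2920571, and α = 1.2920571/2.2920571 ≈ 0.5637.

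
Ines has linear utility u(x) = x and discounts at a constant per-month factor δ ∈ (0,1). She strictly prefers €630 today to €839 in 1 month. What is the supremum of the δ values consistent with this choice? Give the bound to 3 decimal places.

δ < 0.751

The preference means 630 > δ·839.
So δ < 630/839 = 0.75089.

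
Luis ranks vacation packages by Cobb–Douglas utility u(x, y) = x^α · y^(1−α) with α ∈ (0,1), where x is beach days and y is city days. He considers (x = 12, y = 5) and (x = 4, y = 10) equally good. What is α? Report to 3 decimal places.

α ≈ 0.387

The Cobb–Douglas utilities coincide, so 12^α·5^(1−α) = 4^α·10^(1−α).
(12/4)^α = (10/5)^(1−α); take logs: α·ln(12/4) = (1−α)·ln(10/5), i.e. α·1.098612 = (1−α)·0.693147.
With A = 1.098612 and B = 0.693147: α·A = (1−α)·B, so α = B/(A+B) = 0.693147/1.791759 ≈ 0.387.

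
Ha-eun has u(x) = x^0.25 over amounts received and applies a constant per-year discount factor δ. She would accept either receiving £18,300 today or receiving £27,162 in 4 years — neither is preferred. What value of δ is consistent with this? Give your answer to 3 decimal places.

δ ≈ 0.976

Equating discounted utilities: u(18300) = δ^4·u(27162) ⇒ δ^4 = u(18300)/u(27162).
With u(x) = x^0.25: δ^4 = 18300^0.25/27162^0.25 = (18300/27162)^0.25 = 0.90599.
So δ = 0.90599^(1/4) ≈ 0.976.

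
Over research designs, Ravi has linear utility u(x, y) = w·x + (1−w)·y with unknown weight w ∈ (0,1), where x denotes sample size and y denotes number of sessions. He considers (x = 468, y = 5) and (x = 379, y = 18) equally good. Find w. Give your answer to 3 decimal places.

Equating utilities: w·468 + (1−w)·5 = w·379 + (1−w)·18.
Collecting terms: w·89 = (1−w)·13.
Hence w = 13/(89+13) = 13/102 = 0.127.

w = 0.127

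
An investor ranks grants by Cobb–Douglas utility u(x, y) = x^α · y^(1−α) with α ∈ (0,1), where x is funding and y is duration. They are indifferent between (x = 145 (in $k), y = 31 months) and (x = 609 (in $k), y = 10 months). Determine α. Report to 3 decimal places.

Indifference: 145^α · 31^(1−α) = 609^α · 10^(1−α).
Taking logs: α·ln 145 + (1−α)·ln 31 = α·ln 609 + (1−α)·ln 10, i.e. α·-1.435085 = (1−α)·-1.131402.
So α/(1−α) = (-1.131402)/(-1.435085) = 0.788387, and α = 0.788387/1.788387 ≈ 0.441.

α ≈ 0.441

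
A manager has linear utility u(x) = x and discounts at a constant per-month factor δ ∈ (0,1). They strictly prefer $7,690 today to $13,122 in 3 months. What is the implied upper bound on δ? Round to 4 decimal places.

δ < 0.8368

The preference means 7690 > δ^3·13122.
So δ^3 < 7690/13122 = 0.58604; taking the cube root of both positive sides preserves the inequality.
δ < 0.58604^(1/3) = 0.8368.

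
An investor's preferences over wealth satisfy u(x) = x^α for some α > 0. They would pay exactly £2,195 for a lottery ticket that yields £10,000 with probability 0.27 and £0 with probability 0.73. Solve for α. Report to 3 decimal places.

The lottery's expected utility is 0.27·u(10000) + 0.73·u(0) = 0.27·10000^α (since u(0) = 0 for α > 0).
Indifference: 2195^α = 0.27·10000^α, so (2195/10000)^α = 0.27.
Take logs: α = ln 0.27 / ln(2195/10000) ≈ 0.86345.

α ≈ 0.863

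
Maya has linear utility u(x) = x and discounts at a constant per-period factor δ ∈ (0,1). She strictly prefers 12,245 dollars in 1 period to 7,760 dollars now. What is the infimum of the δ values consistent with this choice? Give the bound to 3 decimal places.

Comparing present values: 7760 < δ·12245.
So δ > 7760/12245 = 0.63373.

δ > 0.634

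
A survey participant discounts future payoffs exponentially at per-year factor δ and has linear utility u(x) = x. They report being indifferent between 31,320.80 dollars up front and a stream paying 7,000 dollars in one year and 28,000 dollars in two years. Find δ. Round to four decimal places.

Equating present values: 31320.80 = 7000δ + 28000δ².
So 28000δ² + 7000δ − 31320.80 = 0.
The positive root is δ = [−7000 + √(7000² + 4·28000·31320.80)] / (2·28000) = (−7000 + 59640.000)/56000 ≈ 0.9400.

δ ≈ 0.9400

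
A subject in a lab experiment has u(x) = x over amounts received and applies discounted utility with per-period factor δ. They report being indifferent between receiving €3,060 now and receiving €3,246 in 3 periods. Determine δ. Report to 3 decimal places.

Equating discounted utilities: u(3060) = δ^3·u(3246) ⇒ δ^3 = u(3060)/u(3246).
With u(x) = x: δ^3 = 3060/3246 = 0.94270.
So δ = 0.94270^(1/3) ≈ 0.981.

δ ≈ 0.981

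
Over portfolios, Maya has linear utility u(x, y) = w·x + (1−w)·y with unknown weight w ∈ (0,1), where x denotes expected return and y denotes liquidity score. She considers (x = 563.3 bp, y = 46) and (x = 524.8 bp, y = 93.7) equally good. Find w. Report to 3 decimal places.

w = 0.553

Indifference: w·563.3 + (1−w)·46 = w·524.8 + (1−w)·93.7.
Collecting terms: w·38.5 = (1−w)·47.7.
So w/(1−w) = 47.7/38.5 = 1.2390, giving w = 47.7/(38.5+47.7) = 0.553.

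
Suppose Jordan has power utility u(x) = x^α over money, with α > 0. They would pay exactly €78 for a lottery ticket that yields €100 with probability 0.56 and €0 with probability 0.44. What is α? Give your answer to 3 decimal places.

α ≈ 2.334

Since u(0) = 0, the lottery's EU is 0.56·100^α.
Indifference: 78^α = 0.56·100^α, so (78/100)^α = 0.56.
Take logs: α = ln 0.56 / ln(78/100) ≈ 2.33364.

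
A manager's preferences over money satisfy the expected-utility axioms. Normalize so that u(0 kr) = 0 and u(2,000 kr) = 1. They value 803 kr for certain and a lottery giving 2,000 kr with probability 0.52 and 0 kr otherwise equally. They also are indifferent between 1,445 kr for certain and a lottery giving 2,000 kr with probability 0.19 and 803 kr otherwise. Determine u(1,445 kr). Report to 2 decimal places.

First, u(803 kr) = 0.52·u(2,000 kr) + 0.48·u(0 kr) = 0.52.
Then u(1,445 kr) = 0.19·u(2,000 kr) + 0.81·u(803 kr) = 0.19·1.00 + 0.81·0.52 = 0.6112.

0.61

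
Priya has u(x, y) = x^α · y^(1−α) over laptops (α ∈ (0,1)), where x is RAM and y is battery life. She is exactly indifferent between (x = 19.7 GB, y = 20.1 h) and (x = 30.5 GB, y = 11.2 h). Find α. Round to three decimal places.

α ≈ 0.572

Set the two utilities equal: 19.7^α·20.1^(1−α) = 30.5^α·11.2^(1−α).
(19.7/30.5)^α = (11.2/20.1)^(1−α); take logs: α·ln(19.7/30.5) = (1−α)·ln(11.2/20.1), i.e. α·-0.437108 = (1−α)·-0.584806.
With A = -0.437108 and B = -0.584806: α·A = (1−α)·B, so α = B/(A+B) = -0.584806/-1.021914 ≈ 0.572.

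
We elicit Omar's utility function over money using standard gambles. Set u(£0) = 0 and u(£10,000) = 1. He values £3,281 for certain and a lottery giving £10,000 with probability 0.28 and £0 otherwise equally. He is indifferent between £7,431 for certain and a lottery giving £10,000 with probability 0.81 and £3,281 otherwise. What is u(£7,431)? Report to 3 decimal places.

0.863

The first gamble pins u(£3,281): it must equal 0.28·1 + 0.72·0 = 0.28.
Then u(£7,431) = 0.81·u(£10,000) + 0.19·u(£3,281) = 0.81·1.00 + 0.19·0.28 = 0.8632.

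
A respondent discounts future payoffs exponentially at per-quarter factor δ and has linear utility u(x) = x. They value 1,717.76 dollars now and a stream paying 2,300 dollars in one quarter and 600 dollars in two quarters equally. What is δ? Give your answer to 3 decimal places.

The stream is worth 2300δ + 600δ² today, so 2300δ + 600δ² = 1717.76.
That is, 600δ² + 2300δ − 1717.76 = 0, a quadratic in δ.
δ = (−2300 + √(2300² + 4·600·1717.76)) / (2·600) = (−2300 + √9412624.00) / 1200 ≈ 0.640.

δ ≈ 0.640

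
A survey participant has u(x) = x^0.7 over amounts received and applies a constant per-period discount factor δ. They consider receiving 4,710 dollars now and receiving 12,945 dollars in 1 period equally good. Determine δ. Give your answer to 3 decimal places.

Indifference means u(4710) = δ · u(12945), so δ = u(4710)/u(12945).
Since u(x) = x^0.7, δ = (4710/12945)^0.7 = 0.36385^0.7 = 0.49277.

δ ≈ 0.493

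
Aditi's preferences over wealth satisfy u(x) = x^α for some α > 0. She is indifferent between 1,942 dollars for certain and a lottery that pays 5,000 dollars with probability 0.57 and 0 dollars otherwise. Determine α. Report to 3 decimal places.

EU(lottery) = 0.57·5000^α + 0.43·0 = 0.57·5000^α.
Setting u(1942) equal to that: 1942^α = 0.57·5000^α ⇒ (1942/5000)^α = 0.57.
Take logs: α = ln 0.57 / ln(1942/5000) ≈ 0.59438.

α ≈ 0.594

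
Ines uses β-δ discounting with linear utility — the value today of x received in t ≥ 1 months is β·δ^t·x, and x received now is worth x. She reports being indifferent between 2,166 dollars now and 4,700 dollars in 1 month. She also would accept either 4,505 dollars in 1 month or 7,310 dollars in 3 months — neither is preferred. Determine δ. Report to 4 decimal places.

Both payoffs in the second observation are in the future, so β drops out: δ^1·4505 = δ^3·7310 ⇒ δ^2 = 4505/7310 = 0.61628, so δ = 0.78503.

δ ≈ 0.7850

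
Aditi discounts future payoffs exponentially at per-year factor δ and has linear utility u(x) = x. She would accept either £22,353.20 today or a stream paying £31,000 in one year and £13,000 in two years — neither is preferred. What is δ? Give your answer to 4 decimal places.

δ ≈ 0.5800

Equating present values: 22353.20 = 31000δ + 13000δ².
So 13000δ² + 31000δ − 22353.20 = 0.
δ = (−31000 + √(31000² + 4·13000·22353.20)) / (2·13000) = (−31000 + √2123366400.00) / 26000 ≈ 0.5800.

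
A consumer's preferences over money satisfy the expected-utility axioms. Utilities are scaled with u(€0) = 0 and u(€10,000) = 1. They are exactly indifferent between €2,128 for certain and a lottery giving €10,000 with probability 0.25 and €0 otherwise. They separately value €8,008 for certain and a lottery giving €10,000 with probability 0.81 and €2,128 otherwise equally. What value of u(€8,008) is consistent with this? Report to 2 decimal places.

The first gamble pins u(€2,128): it must equal 0.25·1 + 0.75·0 = 0.25.
The second indifference gives u(€8,008) = 0.81·u(€10,000) + 0.19·u(€2,128) = 0.81·1.00 + 0.19·0.25 = 0.8575.

0.86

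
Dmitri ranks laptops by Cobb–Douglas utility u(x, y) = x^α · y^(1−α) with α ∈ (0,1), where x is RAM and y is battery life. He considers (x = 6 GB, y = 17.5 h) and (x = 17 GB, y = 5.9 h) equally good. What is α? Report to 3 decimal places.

α ≈ 0.511

The Cobb–Douglas utilities coincide, so 6^α·17.5^(1−α) = 17^α·5.9^(1−α).
Taking logs: α·ln 6 + (1−α)·ln 17.5 = α·ln 17 + (1−α)·ln 5.9, i.e. α·-1.041454 = (1−α)·-1.087249.
With A = -1.041454 and B = -1.087249: α·A = (1−α)·B, so α = B/(A+B) = -1.087249/-2.128703 ≈ 0.511.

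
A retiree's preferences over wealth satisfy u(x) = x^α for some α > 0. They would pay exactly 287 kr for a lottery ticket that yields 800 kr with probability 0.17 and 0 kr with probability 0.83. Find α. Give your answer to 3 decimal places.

EU(lottery) = 0.17·800^α + 0.83·0 = 0.17·800^α.
Setting u(287) equal to that: 287^α = 0.17·800^α ⇒ (287/800)^α = 0.17.
α = ln(0.17) / ln(287/800) = -1.771957/-1.025130 ≈ 1.729.

α ≈ 1.729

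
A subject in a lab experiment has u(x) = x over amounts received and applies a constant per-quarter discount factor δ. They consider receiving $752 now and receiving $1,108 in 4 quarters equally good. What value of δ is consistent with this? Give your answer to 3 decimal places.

δ ≈ 0.908

Equating discounted utilities: u(752) = δ^4·u(1108) ⇒ δ^4 = u(752)/u(1108).
With u(x) = x: δ^4 = 752/1108 = 0.67870.
So δ = 0.67870^(1/4) ≈ 0.908.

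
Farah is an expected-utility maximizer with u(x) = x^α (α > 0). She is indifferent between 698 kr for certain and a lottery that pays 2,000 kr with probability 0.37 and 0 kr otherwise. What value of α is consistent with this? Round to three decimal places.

α ≈ 0.944

EU(lottery) = 0.37·2000^α + 0.63·0 = 0.37·2000^α.
Setting u(698) equal to that: 698^α = 0.37·2000^α ⇒ (698/2000)^α = 0.37.
α = ln(0.37) / ln(698/2000) = -0.994252/-1.052683 ≈ 0.944.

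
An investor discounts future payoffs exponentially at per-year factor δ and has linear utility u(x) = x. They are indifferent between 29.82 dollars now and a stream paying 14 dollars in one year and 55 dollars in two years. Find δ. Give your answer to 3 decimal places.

δ ≈ 0.620

The stream is worth 14δ + 55δ² today, so 14δ + 55δ² = 29.82.
Rearranged: 55δ² + 14δ − 29.82 = 0.
The positive root is δ = [−14 + √(14² + 4·55·29.82)] / (2·55) = (−14 + 82.197)/110 ≈ 0.620.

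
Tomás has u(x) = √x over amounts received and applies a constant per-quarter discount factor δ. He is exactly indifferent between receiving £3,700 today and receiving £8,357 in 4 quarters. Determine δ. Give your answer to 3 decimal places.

δ ≈ 0.903

Indifference means u(3700) = δ^4 · u(8357), so δ^4 = u(3700)/u(8357).
With u(x) = √x: δ^4 = √3700/√8357 = √(3700/8357) = 0.66539.
So δ = 0.66539^(1/4) ≈ 0.903.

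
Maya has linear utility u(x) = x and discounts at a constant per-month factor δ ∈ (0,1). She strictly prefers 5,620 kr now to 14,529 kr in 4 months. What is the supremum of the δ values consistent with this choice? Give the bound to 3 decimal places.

The preference means 5620 > δ^4·14529.
Hence δ^4 < 5620/14529 = 0.38681, and x ↦ x^(1/4) is increasing on (0,∞).
δ < 0.38681^(1/4) = 0.789.

δ < 0.789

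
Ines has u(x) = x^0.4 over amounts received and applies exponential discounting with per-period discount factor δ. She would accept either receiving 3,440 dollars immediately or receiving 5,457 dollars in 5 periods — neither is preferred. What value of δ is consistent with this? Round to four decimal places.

Indifference means u(3440) = δ^5 · u(5457), so δ^5 = u(3440)/u(5457).
With u(x) = x^0.4: δ^5 = 3440^0.4/5457^0.4 = (3440/5457)^0.4 = 0.83146.
Hence δ = (0.83146)^(1/5) = 0.963759.

δ ≈ 0.9638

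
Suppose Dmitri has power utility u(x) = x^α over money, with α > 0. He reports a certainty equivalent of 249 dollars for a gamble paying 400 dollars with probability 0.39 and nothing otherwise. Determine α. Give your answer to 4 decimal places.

α ≈ 1.9865

EU(lottery) = 0.39·400^α + 0.61·0 = 0.39·400^α.
Indifference: 249^α = 0.39·400^α, so (249/400)^α = 0.39.
α = ln(0.39) / ln(249/400) = -0.9416085/-0.4740117 ≈ 1.9865.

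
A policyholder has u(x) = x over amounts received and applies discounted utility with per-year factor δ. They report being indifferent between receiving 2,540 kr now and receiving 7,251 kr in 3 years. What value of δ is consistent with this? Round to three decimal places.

δ ≈ 0.705

The payoff in 3 years is discounted by δ^3, so u(2540) = δ^3·u(7251) and δ^3 = u(2540)/u(7251).
With u(x) = x: δ^3 = 2540/7251 = 0.35030.
Hence δ = (0.35030)^(1/3) = 0.70493.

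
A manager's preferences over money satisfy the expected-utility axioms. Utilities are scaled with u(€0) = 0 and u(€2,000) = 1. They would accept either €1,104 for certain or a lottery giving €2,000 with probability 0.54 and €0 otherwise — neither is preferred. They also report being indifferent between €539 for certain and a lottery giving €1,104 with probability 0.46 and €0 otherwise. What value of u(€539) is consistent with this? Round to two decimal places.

From the first indifference, u(€1,104) = 0.54·u(€2,000) + 0.46·u(€0) = 0.54·1 + 0.46·0 = 0.54.
Then u(€539) = 0.46·u(€1,104) + 0.54·u(€0) = 0.46·0.54 + 0.54·0.00 = 0.2484.

0.25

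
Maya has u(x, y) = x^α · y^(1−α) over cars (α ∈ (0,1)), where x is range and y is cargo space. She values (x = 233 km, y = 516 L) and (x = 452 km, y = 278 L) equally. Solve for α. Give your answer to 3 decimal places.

The Cobb–Douglas utilities coincide, so 233^α·516^(1−α) = 452^α·278^(1−α).
Taking logs: α·ln 233 + (1−α)·ln 516 = α·ln 452 + (1−α)·ln 278, i.e. α·-0.662644 = (1−α)·-0.618486.
Thus α·(-1.281130) = -0.618486, so α = -0.618486/-1.281130 ≈ 0.483.

α ≈ 0.483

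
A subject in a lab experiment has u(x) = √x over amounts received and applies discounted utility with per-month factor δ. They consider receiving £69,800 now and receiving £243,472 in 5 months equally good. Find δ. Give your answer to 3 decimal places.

The payoff in 5 months is discounted by δ^5, so u(69800) = δ^5·u(243472) and δ^5 = u(69800)/u(243472).
Since u(x) = √x, δ^5 = √(69800/243472) = 0.53543.
Taking the 5th root: δ = 0.53543^(1/5) ≈ 0.883.

δ ≈ 0.883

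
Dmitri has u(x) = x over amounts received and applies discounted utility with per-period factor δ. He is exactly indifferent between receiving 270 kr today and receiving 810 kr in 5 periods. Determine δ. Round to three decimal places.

The payoff in 5 periods is discounted by δ^5, so u(270) = δ^5·u(810) and δ^5 = u(270)/u(810).
With u(x) = x: δ^5 = 270/810 = 0.33333.
Hence δ = (0.33333)^(1/5) = 0.80274.

δ ≈ 0.803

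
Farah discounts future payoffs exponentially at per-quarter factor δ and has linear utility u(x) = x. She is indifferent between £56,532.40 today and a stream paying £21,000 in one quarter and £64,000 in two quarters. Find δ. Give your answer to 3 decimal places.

Present value of the stream is 21000·δ + 64000·δ². Indifference gives 21000δ + 64000δ² = 56532.40.
So 64000δ² + 21000δ − 56532.40 = 0.
The positive root is δ = [−21000 + √(21000² + 4·64000·56532.40)] / (2·64000) = (−21000 + 122120.000)/128000 ≈ 0.790.

δ ≈ 0.790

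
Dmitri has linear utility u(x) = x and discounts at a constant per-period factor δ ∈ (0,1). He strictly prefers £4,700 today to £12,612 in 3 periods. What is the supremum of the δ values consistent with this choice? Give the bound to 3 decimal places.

Comparing present values: 4700 > δ^3·12612.
So δ^3 < 4700/12612 = 0.37266; taking the cube root of both positive sides preserves the inequality.
δ < 0.37266^(1/3) = 0.720.

δ < 0.720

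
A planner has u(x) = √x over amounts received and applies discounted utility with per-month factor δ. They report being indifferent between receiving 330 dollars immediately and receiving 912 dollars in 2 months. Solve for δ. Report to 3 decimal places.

δ ≈ 0.776

Indifference means u(330) = δ^2 · u(912), so δ^2 = u(330)/u(912).
With u(x) = √x: δ^2 = √330/√912 = √(330/912) = 0.60153.
Hence δ = (0.60153)^(1/2) = 0.77559.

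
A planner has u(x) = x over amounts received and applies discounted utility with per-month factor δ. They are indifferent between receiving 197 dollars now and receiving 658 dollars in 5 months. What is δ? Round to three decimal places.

δ ≈ 0.786

Indifference means u(197) = δ^5 · u(658), so δ^5 = u(197)/u(658).
With u(x) = x: δ^5 = 197/658 = 0.29939.
Hence δ = (0.29939)^(1/5) = 0.78568.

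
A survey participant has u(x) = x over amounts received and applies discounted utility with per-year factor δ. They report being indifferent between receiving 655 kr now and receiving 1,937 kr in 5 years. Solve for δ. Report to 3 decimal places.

δ ≈ 0.805

Indifference means u(655) = δ^5 · u(1937), so δ^5 = u(655)/u(1937).
With u(x) = x: δ^5 = 655/1937 = 0.33815.
Taking the 5th root: δ = 0.33815^(1/5) ≈ 0.805.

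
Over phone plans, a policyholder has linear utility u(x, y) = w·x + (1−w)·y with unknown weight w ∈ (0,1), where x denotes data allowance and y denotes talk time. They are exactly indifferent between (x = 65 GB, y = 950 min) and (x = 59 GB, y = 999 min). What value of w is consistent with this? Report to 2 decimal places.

w = 0.89

Equating utilities: w·65 + (1−w)·950 = w·59 + (1−w)·999.
Collecting terms: w·6 = (1−w)·49.
So w/(1−w) = 49/6 = 8.1667, giving w = 49/(6+49) = 0.89.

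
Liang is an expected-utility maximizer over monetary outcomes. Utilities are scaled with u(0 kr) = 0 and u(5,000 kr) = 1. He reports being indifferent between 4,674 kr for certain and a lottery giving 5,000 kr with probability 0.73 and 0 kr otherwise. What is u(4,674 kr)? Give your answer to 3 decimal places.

u(4,674 kr) equals the lottery's expected utility: 0.73·1 + 0.27·0 = 0.73.

0.730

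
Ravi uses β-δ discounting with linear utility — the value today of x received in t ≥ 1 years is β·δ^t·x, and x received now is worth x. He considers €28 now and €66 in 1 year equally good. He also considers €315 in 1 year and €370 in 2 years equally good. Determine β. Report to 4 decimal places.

Both payoffs in the second observation are in the future, so β drops out: δ^1·315 = δ^2·370 ⇒ δ = 315/370 = 0.85135.
The first indifference: 28 = β·δ·66, so β = 28/(δ·66) = 28/(0.85135·66) ≈ 0.4983.

β ≈ 0.4983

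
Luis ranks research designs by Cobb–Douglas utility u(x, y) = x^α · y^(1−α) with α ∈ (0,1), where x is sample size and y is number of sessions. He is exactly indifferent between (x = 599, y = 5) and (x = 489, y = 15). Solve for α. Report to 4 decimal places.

Set the two utilities equal: 599^α·5^(1−α) = 489^α·15^(1−α).
Rearrange to (599/489)^α = (15/5)^(1−α) and take logs: α·0.2028991 = (1−α)·1.0986123.
With A = 0.2028991 and B = 1.0986123: α·A = (1−α)·B, so α = B/(A+B) = 1.0986123/1.3015114 ≈ 0.8441.

α ≈ 0.8441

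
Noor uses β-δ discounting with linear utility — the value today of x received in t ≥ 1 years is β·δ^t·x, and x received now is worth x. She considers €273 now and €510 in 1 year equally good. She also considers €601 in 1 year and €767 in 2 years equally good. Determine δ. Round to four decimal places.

δ ≈ 0.7836

The second indifference involves only future payoffs, so β cancels: β·δ^1·601 = β·δ^2·767, giving δ = 601/767 = 0.78357.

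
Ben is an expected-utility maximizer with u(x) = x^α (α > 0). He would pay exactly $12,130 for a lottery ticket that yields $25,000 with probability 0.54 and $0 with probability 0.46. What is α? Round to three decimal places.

Since u(0) = 0, the lottery's EU is 0.54·25000^α.
Equating: 12130^α = 0.54·25000^α, i.e. 0.4852^α = 0.54.
Take logs: α = ln 0.54 / ln(12130/25000) ≈ 0.85203.

α ≈ 0.852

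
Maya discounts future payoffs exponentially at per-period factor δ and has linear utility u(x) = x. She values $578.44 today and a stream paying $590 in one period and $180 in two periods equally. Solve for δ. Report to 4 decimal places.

δ ≈ 0.7900

The stream is worth 590δ + 180δ² today, so 590δ + 180δ² = 578.44.
So 180δ² + 590δ − 578.44 = 0.
The positive root is δ = [−590 + √(590² + 4·180·578.44)] / (2·180) = (−590 + 874.401)/360 ≈ 0.7900.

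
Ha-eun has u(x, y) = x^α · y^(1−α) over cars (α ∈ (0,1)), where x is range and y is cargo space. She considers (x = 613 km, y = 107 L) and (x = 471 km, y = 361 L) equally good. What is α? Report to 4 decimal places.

α ≈ 0.8219

The Cobb–Douglas utilities coincide, so 613^α·107^(1−α) = 471^α·361^(1−α).
Rearrange to (613/471)^α = (361/107)^(1−α) and take logs: α·0.2635068 = (1−α)·1.2160491.
With A = 0.2635068 and B = 1.2160491: α·A = (1−α)·B, so α = B/(A+B) = 1.2160491/1.4795559 ≈ 0.8219.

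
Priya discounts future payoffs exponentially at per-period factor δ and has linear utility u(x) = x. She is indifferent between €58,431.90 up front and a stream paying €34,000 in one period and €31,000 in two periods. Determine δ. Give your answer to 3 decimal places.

δ ≈ 0.930

The stream is worth 34000δ + 31000δ² today, so 34000δ + 31000δ² = 58431.90.
Rearranged: 31000δ² + 34000δ − 58431.90 = 0.
δ = (−34000 + √(34000² + 4·31000·58431.90)) / (2·31000) = (−34000 + √8401555600.00) / 62000 ≈ 0.930.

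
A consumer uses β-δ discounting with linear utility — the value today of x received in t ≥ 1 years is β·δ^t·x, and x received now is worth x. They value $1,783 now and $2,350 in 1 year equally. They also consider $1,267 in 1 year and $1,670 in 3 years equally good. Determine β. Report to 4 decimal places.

β ≈ 0.8711

From the later pair, β·δ^1·1267 = β·δ^3·1670; dividing through, δ^2 = 1267/1670 = 0.75868, so δ = 0.87102.
The first indifference: 1783 = β·δ·2350, so β = 1783/(δ·2350) = 1783/(0.87102·2350) ≈ 0.8711.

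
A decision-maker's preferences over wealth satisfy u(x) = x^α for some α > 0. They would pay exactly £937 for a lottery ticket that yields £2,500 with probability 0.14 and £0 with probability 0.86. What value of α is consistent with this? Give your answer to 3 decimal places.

α ≈ 2.003

Since u(0) = 0, the lottery's EU is 0.14·2500^α.
Setting u(937) equal to that: 937^α = 0.14·2500^α ⇒ (937/2500)^α = 0.14.
Taking logs: α·ln(937/2500) = ln(0.14), so α = -1.966113 / -0.981363 ≈ 2.003.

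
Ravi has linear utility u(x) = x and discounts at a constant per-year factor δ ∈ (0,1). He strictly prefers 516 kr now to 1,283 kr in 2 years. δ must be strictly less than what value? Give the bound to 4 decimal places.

Comparing present values: 516 > δ^2·1283.
So δ^2 < 516/1283 = 0.40218; taking the square root of both positive sides preserves the inequality.
δ < (516/1283)^(1/2) ≈ 0.6342.

δ < 0.6342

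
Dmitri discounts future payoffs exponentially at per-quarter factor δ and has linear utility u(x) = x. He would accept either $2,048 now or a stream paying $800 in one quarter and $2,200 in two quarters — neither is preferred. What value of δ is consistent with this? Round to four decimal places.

The stream is worth 800δ + 2200δ² today, so 800δ + 2200δ² = 2048.
That is, 2200δ² + 800δ − 2048 = 0, a quadratic in δ.
The positive root is δ = [−800 + √(800² + 4·2200·2048)] / (2·2200) = (−800 + 4320.000)/4400 ≈ 0.8000.

δ ≈ 0.8000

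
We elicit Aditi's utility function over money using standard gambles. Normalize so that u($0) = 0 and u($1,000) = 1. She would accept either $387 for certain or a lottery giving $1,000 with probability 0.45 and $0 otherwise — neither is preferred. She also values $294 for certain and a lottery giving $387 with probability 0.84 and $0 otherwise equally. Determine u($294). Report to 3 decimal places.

The first gamble pins u($387): it must equal 0.45·1 + 0.55·0 = 0.45.
The second indifference gives u($294) = 0.84·u($387) + 0.16·u($0) = 0.84·0.45 + 0.16·0.00 = 0.3780.

0.378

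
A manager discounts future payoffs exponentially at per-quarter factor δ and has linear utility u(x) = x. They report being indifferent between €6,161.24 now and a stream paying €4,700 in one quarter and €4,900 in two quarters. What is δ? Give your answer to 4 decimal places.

The stream is worth 4700δ + 4900δ² today, so 4700δ + 4900δ² = 6161.24.
That is, 4900δ² + 4700δ − 6161.24 = 0, a quadratic in δ.
By the quadratic formula (taking the positive root), δ = (−4700 + √142850304.00) / 9800 ≈ 0.7400.

δ ≈ 0.7400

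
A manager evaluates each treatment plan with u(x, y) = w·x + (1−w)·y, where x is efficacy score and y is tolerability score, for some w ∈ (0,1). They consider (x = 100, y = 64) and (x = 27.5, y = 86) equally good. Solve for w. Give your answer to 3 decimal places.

w = 0.233

u(100,64) = u(27.5,86) means w·100 + (1−w)·64 = w·27.5 + (1−w)·86.
w·(100−27.5) = (1−w)·(86−64), i.e. w·72.5 = (1−w)·22.
Hence w = 22/(72.5+22) = 22/94.5 = 0.233.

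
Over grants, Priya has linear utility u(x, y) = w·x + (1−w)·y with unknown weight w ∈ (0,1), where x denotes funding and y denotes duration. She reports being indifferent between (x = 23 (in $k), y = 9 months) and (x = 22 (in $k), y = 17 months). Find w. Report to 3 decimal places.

w = 0.889

Equating utilities: w·23 + (1−w)·9 = w·22 + (1−w)·17.
Rearranging, 1·w − 8·(1−w) = 0.
So w/(1−w) = 8/1 = 8.0000, giving w = 8/(1+8) = 0.889.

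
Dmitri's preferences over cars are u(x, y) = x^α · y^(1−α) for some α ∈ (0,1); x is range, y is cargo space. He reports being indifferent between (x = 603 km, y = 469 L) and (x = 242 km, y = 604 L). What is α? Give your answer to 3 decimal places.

Indifference: 603^α · 469^(1−α) = 242^α · 604^(1−α).
(603/242)^α = (604/469)^(1−α); take logs: α·ln(603/242) = (1−α)·ln(604/469), i.e. α·0.912979 = (1−α)·0.252971.
With A = 0.912979 and B = 0.252971: α·A = (1−α)·B, so α = B/(A+B) = 0.252971/1.165950 ≈ 0.217.

α ≈ 0.217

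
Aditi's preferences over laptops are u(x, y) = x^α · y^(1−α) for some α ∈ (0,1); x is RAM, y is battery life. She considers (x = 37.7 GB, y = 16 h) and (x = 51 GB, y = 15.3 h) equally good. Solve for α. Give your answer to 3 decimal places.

α ≈ 0.129

The Cobb–Douglas utilities coincide, so 37.7^α·16^(1−α) = 51^α·15.3^(1−α).
Taking logs: α·ln 37.7 + (1−α)·ln 16 = α·ln 51 + (1−α)·ln 15.3, i.e. α·-0.302166 = (1−α)·-0.044736.
Thus α·(-0.346902) = -0.044736, so α = -0.044736/-0.346902 ≈ 0.129.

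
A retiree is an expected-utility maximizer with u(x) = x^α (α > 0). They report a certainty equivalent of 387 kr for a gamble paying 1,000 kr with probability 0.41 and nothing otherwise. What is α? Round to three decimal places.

The lottery's expected utility is 0.41·u(1000) + 0.59·u(0) = 0.41·1000^α (since u(0) = 0 for α > 0).
Equating: 387^α = 0.41·1000^α, i.e. 0.3870^α = 0.41.
α = ln(0.41) / ln(387/1000) = -0.891598/-0.949331 ≈ 0.939.

α ≈ 0.939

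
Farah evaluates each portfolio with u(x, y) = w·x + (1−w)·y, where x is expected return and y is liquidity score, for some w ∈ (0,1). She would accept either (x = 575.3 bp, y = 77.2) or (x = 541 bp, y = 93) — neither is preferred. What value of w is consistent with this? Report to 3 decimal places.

Indifference: w·575.3 + (1−w)·77.2 = w·541 + (1−w)·93.
Collecting terms: w·34.3 = (1−w)·15.8.
The marginal rate of substitution is 15.8/34.3, so w = 15.8/(34.3+15.8) = 0.315.

w = 0.315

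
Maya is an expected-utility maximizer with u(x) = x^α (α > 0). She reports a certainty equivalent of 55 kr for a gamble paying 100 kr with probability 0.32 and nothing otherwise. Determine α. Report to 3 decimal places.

The lottery's expected utility is 0.32·u(100) + 0.68·u(0) = 0.32·100^α (since u(0) = 0 for α > 0).
Indifference: 55^α = 0.32·100^α, so (55/100)^α = 0.32.
Taking logs: α·ln(55/100) = ln(0.32), so α = -1.139434 / -0.597837 ≈ 1.906.

α ≈ 1.906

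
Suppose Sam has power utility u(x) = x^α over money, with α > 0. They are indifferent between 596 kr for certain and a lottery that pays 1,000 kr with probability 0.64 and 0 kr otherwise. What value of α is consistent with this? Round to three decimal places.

Since u(0) = 0, the lottery's EU is 0.64·1000^α.
Equating: 596^α = 0.64·1000^α, i.e. 0.5960^α = 0.64.
α = ln(0.64) / ln(596/1000) = -0.446287/-0.517515 ≈ 0.862.

α ≈ 0.862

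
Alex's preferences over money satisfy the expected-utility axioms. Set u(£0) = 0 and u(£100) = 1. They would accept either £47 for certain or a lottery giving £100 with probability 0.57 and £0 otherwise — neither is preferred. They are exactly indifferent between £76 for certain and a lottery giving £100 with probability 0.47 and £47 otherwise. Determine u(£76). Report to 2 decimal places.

0.77

The first gamble pins u(£47): it must equal 0.57·1 + 0.43·0 = 0.57.
Then u(£76) = 0.47·u(£100) + 0.53·u(£47) = 0.47·1.00 + 0.53·0.57 = 0.7721.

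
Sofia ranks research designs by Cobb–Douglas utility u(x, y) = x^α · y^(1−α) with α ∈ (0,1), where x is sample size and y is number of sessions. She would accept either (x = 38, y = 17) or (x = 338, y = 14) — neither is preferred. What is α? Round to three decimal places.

Indifference: 38^α · 17^(1−α) = 338^α · 14^(1−α).
Taking logs: α·ln 38 + (1−α)·ln 17 = α·ln 338 + (1−α)·ln 14, i.e. α·-2.185460 = (1−α)·-0.194156.
With A = -2.185460 and B = -0.194156: α·A = (1−α)·B, so α = B/(A+B) = -0.194156/-2.379616 ≈ 0.082.

α ≈ 0.082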